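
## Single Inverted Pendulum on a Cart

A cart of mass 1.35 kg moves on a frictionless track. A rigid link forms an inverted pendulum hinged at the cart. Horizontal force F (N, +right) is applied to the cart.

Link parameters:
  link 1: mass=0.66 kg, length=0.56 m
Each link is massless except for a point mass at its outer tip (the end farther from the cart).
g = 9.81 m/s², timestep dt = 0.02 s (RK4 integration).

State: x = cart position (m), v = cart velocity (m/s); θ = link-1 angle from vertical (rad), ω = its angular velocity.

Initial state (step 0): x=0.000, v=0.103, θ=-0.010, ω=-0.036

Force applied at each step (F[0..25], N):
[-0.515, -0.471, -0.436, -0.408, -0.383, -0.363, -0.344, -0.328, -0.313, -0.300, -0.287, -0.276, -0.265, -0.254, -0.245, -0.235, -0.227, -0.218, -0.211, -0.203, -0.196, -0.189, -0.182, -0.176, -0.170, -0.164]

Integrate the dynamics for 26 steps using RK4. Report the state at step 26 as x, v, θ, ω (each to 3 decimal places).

Answer: x=0.027, v=0.021, θ=-0.008, ω=0.012

Derivation:
apply F[0]=-0.515 → step 1: x=0.002, v=0.096, θ=-0.011, ω=-0.028
apply F[1]=-0.471 → step 2: x=0.004, v=0.090, θ=-0.011, ω=-0.021
apply F[2]=-0.436 → step 3: x=0.006, v=0.085, θ=-0.011, ω=-0.015
apply F[3]=-0.408 → step 4: x=0.007, v=0.080, θ=-0.012, ω=-0.011
apply F[4]=-0.383 → step 5: x=0.009, v=0.076, θ=-0.012, ω=-0.007
apply F[5]=-0.363 → step 6: x=0.010, v=0.071, θ=-0.012, ω=-0.003
apply F[6]=-0.344 → step 7: x=0.012, v=0.067, θ=-0.012, ω=-0.001
apply F[7]=-0.328 → step 8: x=0.013, v=0.064, θ=-0.012, ω=0.002
apply F[8]=-0.313 → step 9: x=0.014, v=0.060, θ=-0.012, ω=0.004
apply F[9]=-0.300 → step 10: x=0.015, v=0.057, θ=-0.012, ω=0.006
apply F[10]=-0.287 → step 11: x=0.017, v=0.054, θ=-0.012, ω=0.007
apply F[11]=-0.276 → step 12: x=0.018, v=0.051, θ=-0.012, ω=0.008
apply F[12]=-0.265 → step 13: x=0.019, v=0.048, θ=-0.011, ω=0.009
apply F[13]=-0.254 → step 14: x=0.019, v=0.045, θ=-0.011, ω=0.010
apply F[14]=-0.245 → step 15: x=0.020, v=0.043, θ=-0.011, ω=0.011
apply F[15]=-0.235 → step 16: x=0.021, v=0.040, θ=-0.011, ω=0.011
apply F[16]=-0.227 → step 17: x=0.022, v=0.038, θ=-0.011, ω=0.012
apply F[17]=-0.218 → step 18: x=0.023, v=0.036, θ=-0.010, ω=0.012
apply F[18]=-0.211 → step 19: x=0.023, v=0.034, θ=-0.010, ω=0.012
apply F[19]=-0.203 → step 20: x=0.024, v=0.032, θ=-0.010, ω=0.012
apply F[20]=-0.196 → step 21: x=0.025, v=0.030, θ=-0.010, ω=0.012
apply F[21]=-0.189 → step 22: x=0.025, v=0.028, θ=-0.009, ω=0.012
apply F[22]=-0.182 → step 23: x=0.026, v=0.026, θ=-0.009, ω=0.012
apply F[23]=-0.176 → step 24: x=0.026, v=0.024, θ=-0.009, ω=0.012
apply F[24]=-0.170 → step 25: x=0.027, v=0.023, θ=-0.009, ω=0.012
apply F[25]=-0.164 → step 26: x=0.027, v=0.021, θ=-0.008, ω=0.012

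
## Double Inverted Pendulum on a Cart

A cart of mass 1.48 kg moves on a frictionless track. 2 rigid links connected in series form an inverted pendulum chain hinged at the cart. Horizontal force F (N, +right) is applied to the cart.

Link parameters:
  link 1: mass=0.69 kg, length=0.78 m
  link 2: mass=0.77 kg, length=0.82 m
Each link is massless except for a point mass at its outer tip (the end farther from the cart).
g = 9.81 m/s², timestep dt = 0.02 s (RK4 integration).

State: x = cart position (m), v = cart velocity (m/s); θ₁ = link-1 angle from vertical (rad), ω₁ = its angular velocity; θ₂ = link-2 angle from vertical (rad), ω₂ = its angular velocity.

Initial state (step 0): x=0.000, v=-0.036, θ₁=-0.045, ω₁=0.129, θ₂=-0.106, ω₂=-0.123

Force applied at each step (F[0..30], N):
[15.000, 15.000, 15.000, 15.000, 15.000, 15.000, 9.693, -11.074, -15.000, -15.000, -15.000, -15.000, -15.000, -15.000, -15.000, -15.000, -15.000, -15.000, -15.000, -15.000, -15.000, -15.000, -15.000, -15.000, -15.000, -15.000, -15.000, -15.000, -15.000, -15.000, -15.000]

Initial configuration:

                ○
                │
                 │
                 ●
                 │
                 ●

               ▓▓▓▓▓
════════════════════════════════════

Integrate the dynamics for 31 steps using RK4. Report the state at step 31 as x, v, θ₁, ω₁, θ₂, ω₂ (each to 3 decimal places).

apply F[0]=+15.000 → step 1: x=0.001, v=0.175, θ₁=-0.045, ω₁=-0.136, θ₂=-0.109, ω₂=-0.153
apply F[1]=+15.000 → step 2: x=0.007, v=0.386, θ₁=-0.050, ω₁=-0.402, θ₂=-0.112, ω₂=-0.183
apply F[2]=+15.000 → step 3: x=0.017, v=0.599, θ₁=-0.061, ω₁=-0.673, θ₂=-0.116, ω₂=-0.210
apply F[3]=+15.000 → step 4: x=0.031, v=0.813, θ₁=-0.077, ω₁=-0.952, θ₂=-0.120, ω₂=-0.232
apply F[4]=+15.000 → step 5: x=0.049, v=1.029, θ₁=-0.099, ω₁=-1.242, θ₂=-0.125, ω₂=-0.246
apply F[5]=+15.000 → step 6: x=0.072, v=1.247, θ₁=-0.127, ω₁=-1.545, θ₂=-0.130, ω₂=-0.251
apply F[6]=+9.693 → step 7: x=0.099, v=1.396, θ₁=-0.160, ω₁=-1.772, θ₂=-0.135, ω₂=-0.248
apply F[7]=-11.074 → step 8: x=0.125, v=1.276, θ₁=-0.195, ω₁=-1.674, θ₂=-0.140, ω₂=-0.231
apply F[8]=-15.000 → step 9: x=0.149, v=1.111, θ₁=-0.227, ω₁=-1.539, θ₂=-0.144, ω₂=-0.198
apply F[9]=-15.000 → step 10: x=0.170, v=0.954, θ₁=-0.256, ω₁=-1.429, θ₂=-0.148, ω₂=-0.151
apply F[10]=-15.000 → step 11: x=0.187, v=0.803, θ₁=-0.284, ω₁=-1.344, θ₂=-0.150, ω₂=-0.089
apply F[11]=-15.000 → step 12: x=0.202, v=0.658, θ₁=-0.310, ω₁=-1.280, θ₂=-0.151, ω₂=-0.015
apply F[12]=-15.000 → step 13: x=0.214, v=0.517, θ₁=-0.336, ω₁=-1.238, θ₂=-0.151, ω₂=0.073
apply F[13]=-15.000 → step 14: x=0.223, v=0.381, θ₁=-0.360, ω₁=-1.214, θ₂=-0.148, ω₂=0.174
apply F[14]=-15.000 → step 15: x=0.229, v=0.249, θ₁=-0.384, ω₁=-1.209, θ₂=-0.144, ω₂=0.288
apply F[15]=-15.000 → step 16: x=0.233, v=0.120, θ₁=-0.408, ω₁=-1.221, θ₂=-0.137, ω₂=0.414
apply F[16]=-15.000 → step 17: x=0.234, v=-0.007, θ₁=-0.433, ω₁=-1.248, θ₂=-0.127, ω₂=0.552
apply F[17]=-15.000 → step 18: x=0.232, v=-0.132, θ₁=-0.458, ω₁=-1.288, θ₂=-0.115, ω₂=0.702
apply F[18]=-15.000 → step 19: x=0.228, v=-0.257, θ₁=-0.485, ω₁=-1.341, θ₂=-0.099, ω₂=0.862
apply F[19]=-15.000 → step 20: x=0.222, v=-0.381, θ₁=-0.512, ω₁=-1.404, θ₂=-0.080, ω₂=1.033
apply F[20]=-15.000 → step 21: x=0.213, v=-0.506, θ₁=-0.541, ω₁=-1.474, θ₂=-0.058, ω₂=1.211
apply F[21]=-15.000 → step 22: x=0.202, v=-0.633, θ₁=-0.571, ω₁=-1.549, θ₂=-0.032, ω₂=1.395
apply F[22]=-15.000 → step 23: x=0.188, v=-0.762, θ₁=-0.603, ω₁=-1.625, θ₂=-0.002, ω₂=1.583
apply F[23]=-15.000 → step 24: x=0.171, v=-0.893, θ₁=-0.636, ω₁=-1.700, θ₂=0.032, ω₂=1.773
apply F[24]=-15.000 → step 25: x=0.152, v=-1.027, θ₁=-0.671, ω₁=-1.772, θ₂=0.069, ω₂=1.964
apply F[25]=-15.000 → step 26: x=0.130, v=-1.165, θ₁=-0.707, ω₁=-1.838, θ₂=0.110, ω₂=2.153
apply F[26]=-15.000 → step 27: x=0.106, v=-1.305, θ₁=-0.744, ω₁=-1.896, θ₂=0.155, ω₂=2.340
apply F[27]=-15.000 → step 28: x=0.078, v=-1.447, θ₁=-0.783, ω₁=-1.944, θ₂=0.204, ω₂=2.524
apply F[28]=-15.000 → step 29: x=0.048, v=-1.592, θ₁=-0.822, ω₁=-1.983, θ₂=0.256, ω₂=2.706
apply F[29]=-15.000 → step 30: x=0.014, v=-1.737, θ₁=-0.862, ω₁=-2.011, θ₂=0.312, ω₂=2.886
apply F[30]=-15.000 → step 31: x=-0.022, v=-1.883, θ₁=-0.902, ω₁=-2.028, θ₂=0.372, ω₂=3.067

Answer: x=-0.022, v=-1.883, θ₁=-0.902, ω₁=-2.028, θ₂=0.372, ω₂=3.067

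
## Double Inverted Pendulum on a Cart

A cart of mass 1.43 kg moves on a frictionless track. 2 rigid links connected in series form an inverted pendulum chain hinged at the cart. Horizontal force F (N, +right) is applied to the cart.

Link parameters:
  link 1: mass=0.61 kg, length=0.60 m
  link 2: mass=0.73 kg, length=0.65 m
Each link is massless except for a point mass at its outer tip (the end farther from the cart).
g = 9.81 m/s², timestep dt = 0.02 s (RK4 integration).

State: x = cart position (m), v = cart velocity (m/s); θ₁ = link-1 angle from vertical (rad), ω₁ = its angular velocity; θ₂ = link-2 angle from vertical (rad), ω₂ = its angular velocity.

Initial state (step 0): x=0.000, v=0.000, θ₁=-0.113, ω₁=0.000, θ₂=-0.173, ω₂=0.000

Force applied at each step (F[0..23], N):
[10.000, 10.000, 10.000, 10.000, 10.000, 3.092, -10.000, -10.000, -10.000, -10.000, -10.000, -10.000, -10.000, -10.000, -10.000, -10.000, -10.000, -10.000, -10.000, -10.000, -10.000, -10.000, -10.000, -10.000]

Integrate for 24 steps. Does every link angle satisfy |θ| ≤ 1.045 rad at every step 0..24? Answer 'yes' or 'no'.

apply F[0]=+10.000 → step 1: x=0.002, v=0.159, θ₁=-0.116, ω₁=-0.279, θ₂=-0.173, ω₂=-0.035
apply F[1]=+10.000 → step 2: x=0.006, v=0.318, θ₁=-0.124, ω₁=-0.563, θ₂=-0.174, ω₂=-0.067
apply F[2]=+10.000 → step 3: x=0.014, v=0.478, θ₁=-0.138, ω₁=-0.855, θ₂=-0.176, ω₂=-0.092
apply F[3]=+10.000 → step 4: x=0.025, v=0.640, θ₁=-0.158, ω₁=-1.161, θ₂=-0.178, ω₂=-0.108
apply F[4]=+10.000 → step 5: x=0.040, v=0.803, θ₁=-0.185, ω₁=-1.482, θ₂=-0.180, ω₂=-0.111
apply F[5]=+3.092 → step 6: x=0.057, v=0.873, θ₁=-0.216, ω₁=-1.668, θ₂=-0.182, ω₂=-0.102
apply F[6]=-10.000 → step 7: x=0.073, v=0.773, θ₁=-0.249, ω₁=-1.598, θ₂=-0.184, ω₂=-0.072
apply F[7]=-10.000 → step 8: x=0.088, v=0.678, θ₁=-0.281, ω₁=-1.560, θ₂=-0.185, ω₂=-0.022
apply F[8]=-10.000 → step 9: x=0.100, v=0.588, θ₁=-0.312, ω₁=-1.552, θ₂=-0.185, ω₂=0.046
apply F[9]=-10.000 → step 10: x=0.111, v=0.502, θ₁=-0.343, ω₁=-1.572, θ₂=-0.183, ω₂=0.132
apply F[10]=-10.000 → step 11: x=0.120, v=0.420, θ₁=-0.375, ω₁=-1.619, θ₂=-0.179, ω₂=0.237
apply F[11]=-10.000 → step 12: x=0.128, v=0.340, θ₁=-0.408, ω₁=-1.691, θ₂=-0.174, ω₂=0.358
apply F[12]=-10.000 → step 13: x=0.134, v=0.263, θ₁=-0.442, ω₁=-1.786, θ₂=-0.165, ω₂=0.496
apply F[13]=-10.000 → step 14: x=0.138, v=0.186, θ₁=-0.479, ω₁=-1.901, θ₂=-0.154, ω₂=0.647
apply F[14]=-10.000 → step 15: x=0.141, v=0.108, θ₁=-0.519, ω₁=-2.032, θ₂=-0.139, ω₂=0.809
apply F[15]=-10.000 → step 16: x=0.143, v=0.029, θ₁=-0.561, ω₁=-2.175, θ₂=-0.121, ω₂=0.979
apply F[16]=-10.000 → step 17: x=0.143, v=-0.052, θ₁=-0.606, ω₁=-2.326, θ₂=-0.100, ω₂=1.153
apply F[17]=-10.000 → step 18: x=0.141, v=-0.138, θ₁=-0.654, ω₁=-2.481, θ₂=-0.075, ω₂=1.325
apply F[18]=-10.000 → step 19: x=0.137, v=-0.228, θ₁=-0.705, ω₁=-2.636, θ₂=-0.047, ω₂=1.491
apply F[19]=-10.000 → step 20: x=0.132, v=-0.322, θ₁=-0.759, ω₁=-2.789, θ₂=-0.016, ω₂=1.647
apply F[20]=-10.000 → step 21: x=0.124, v=-0.422, θ₁=-0.816, ω₁=-2.938, θ₂=0.019, ω₂=1.791
apply F[21]=-10.000 → step 22: x=0.115, v=-0.528, θ₁=-0.877, ω₁=-3.083, θ₂=0.056, ω₂=1.920
apply F[22]=-10.000 → step 23: x=0.103, v=-0.638, θ₁=-0.940, ω₁=-3.226, θ₂=0.096, ω₂=2.032
apply F[23]=-10.000 → step 24: x=0.089, v=-0.753, θ₁=-1.006, ω₁=-3.369, θ₂=0.137, ω₂=2.126
Max |angle| over trajectory = 1.006 rad; bound = 1.045 → within bound.

Answer: yes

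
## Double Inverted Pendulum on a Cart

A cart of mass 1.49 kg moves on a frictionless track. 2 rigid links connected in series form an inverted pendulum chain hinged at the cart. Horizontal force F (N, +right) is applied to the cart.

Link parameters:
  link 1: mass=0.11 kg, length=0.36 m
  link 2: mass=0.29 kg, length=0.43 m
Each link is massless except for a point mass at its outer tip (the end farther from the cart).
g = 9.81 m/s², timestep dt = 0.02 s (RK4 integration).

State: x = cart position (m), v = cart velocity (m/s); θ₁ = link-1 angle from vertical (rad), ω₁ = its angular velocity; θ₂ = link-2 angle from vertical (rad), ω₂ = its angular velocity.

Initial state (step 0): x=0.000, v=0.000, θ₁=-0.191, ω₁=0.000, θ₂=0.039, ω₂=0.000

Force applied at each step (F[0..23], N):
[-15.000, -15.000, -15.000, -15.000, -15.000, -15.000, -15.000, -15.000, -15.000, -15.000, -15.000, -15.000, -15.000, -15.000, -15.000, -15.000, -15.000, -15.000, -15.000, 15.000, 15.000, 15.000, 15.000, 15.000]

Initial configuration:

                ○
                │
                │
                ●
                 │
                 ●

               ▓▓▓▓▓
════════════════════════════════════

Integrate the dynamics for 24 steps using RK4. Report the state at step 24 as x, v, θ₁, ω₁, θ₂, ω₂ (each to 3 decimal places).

apply F[0]=-15.000 → step 1: x=-0.002, v=-0.191, θ₁=-0.190, ω₁=0.090, θ₂=0.043, ω₂=0.389
apply F[1]=-15.000 → step 2: x=-0.008, v=-0.383, θ₁=-0.187, ω₁=0.181, θ₂=0.055, ω₂=0.781
apply F[2]=-15.000 → step 3: x=-0.017, v=-0.574, θ₁=-0.183, ω₁=0.275, θ₂=0.074, ω₂=1.180
apply F[3]=-15.000 → step 4: x=-0.031, v=-0.767, θ₁=-0.176, ω₁=0.374, θ₂=0.102, ω₂=1.585
apply F[4]=-15.000 → step 5: x=-0.048, v=-0.961, θ₁=-0.168, ω₁=0.486, θ₂=0.138, ω₂=1.996
apply F[5]=-15.000 → step 6: x=-0.069, v=-1.155, θ₁=-0.157, ω₁=0.620, θ₂=0.182, ω₂=2.406
apply F[6]=-15.000 → step 7: x=-0.094, v=-1.351, θ₁=-0.143, ω₁=0.792, θ₂=0.234, ω₂=2.808
apply F[7]=-15.000 → step 8: x=-0.123, v=-1.548, θ₁=-0.125, ω₁=1.017, θ₂=0.294, ω₂=3.190
apply F[8]=-15.000 → step 9: x=-0.156, v=-1.747, θ₁=-0.102, ω₁=1.313, θ₂=0.361, ω₂=3.540
apply F[9]=-15.000 → step 10: x=-0.193, v=-1.946, θ₁=-0.072, ω₁=1.695, θ₂=0.435, ω₂=3.844
apply F[10]=-15.000 → step 11: x=-0.234, v=-2.147, θ₁=-0.033, ω₁=2.179, θ₂=0.515, ω₂=4.085
apply F[11]=-15.000 → step 12: x=-0.279, v=-2.348, θ₁=0.016, ω₁=2.777, θ₂=0.598, ω₂=4.246
apply F[12]=-15.000 → step 13: x=-0.328, v=-2.549, θ₁=0.079, ω₁=3.500, θ₂=0.684, ω₂=4.301
apply F[13]=-15.000 → step 14: x=-0.381, v=-2.750, θ₁=0.157, ω₁=4.358, θ₂=0.769, ω₂=4.216
apply F[14]=-15.000 → step 15: x=-0.438, v=-2.948, θ₁=0.254, ω₁=5.366, θ₂=0.851, ω₂=3.946
apply F[15]=-15.000 → step 16: x=-0.499, v=-3.140, θ₁=0.373, ω₁=6.544, θ₂=0.925, ω₂=3.432
apply F[16]=-15.000 → step 17: x=-0.563, v=-3.318, θ₁=0.517, ω₁=7.928, θ₂=0.986, ω₂=2.606
apply F[17]=-15.000 → step 18: x=-0.631, v=-3.466, θ₁=0.692, ω₁=9.526, θ₂=1.027, ω₂=1.447
apply F[18]=-15.000 → step 19: x=-0.702, v=-3.550, θ₁=0.898, ω₁=11.092, θ₂=1.044, ω₂=0.246
apply F[19]=+15.000 → step 20: x=-0.769, v=-3.231, θ₁=1.122, ω₁=11.211, θ₂=1.045, ω₂=0.097
apply F[20]=+15.000 → step 21: x=-0.831, v=-2.911, θ₁=1.343, ω₁=10.824, θ₂=1.053, ω₂=0.811
apply F[21]=+15.000 → step 22: x=-0.886, v=-2.613, θ₁=1.555, ω₁=10.336, θ₂=1.081, ω₂=1.952
apply F[22]=+15.000 → step 23: x=-0.935, v=-2.332, θ₁=1.757, ω₁=9.915, θ₂=1.133, ω₂=3.263
apply F[23]=+15.000 → step 24: x=-0.979, v=-2.062, θ₁=1.952, ω₁=9.510, θ₂=1.212, ω₂=4.699

Answer: x=-0.979, v=-2.062, θ₁=1.952, ω₁=9.510, θ₂=1.212, ω₂=4.699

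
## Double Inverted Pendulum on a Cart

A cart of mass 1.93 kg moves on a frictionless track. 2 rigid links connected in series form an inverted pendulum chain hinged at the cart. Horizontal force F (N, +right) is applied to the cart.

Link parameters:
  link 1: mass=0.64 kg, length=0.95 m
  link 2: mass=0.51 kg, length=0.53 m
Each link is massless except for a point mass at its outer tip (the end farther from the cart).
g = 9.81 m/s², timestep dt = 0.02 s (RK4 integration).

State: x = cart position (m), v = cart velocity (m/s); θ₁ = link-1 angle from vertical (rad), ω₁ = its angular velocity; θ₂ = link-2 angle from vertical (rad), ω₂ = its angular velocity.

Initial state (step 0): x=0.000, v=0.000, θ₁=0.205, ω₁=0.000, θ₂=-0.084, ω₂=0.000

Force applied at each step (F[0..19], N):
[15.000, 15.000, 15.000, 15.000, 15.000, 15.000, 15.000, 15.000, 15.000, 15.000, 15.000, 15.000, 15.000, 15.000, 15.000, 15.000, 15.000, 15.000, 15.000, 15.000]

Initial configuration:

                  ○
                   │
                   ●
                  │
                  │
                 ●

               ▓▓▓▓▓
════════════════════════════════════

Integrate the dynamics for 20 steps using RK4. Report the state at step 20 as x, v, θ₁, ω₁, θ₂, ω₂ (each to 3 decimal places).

Answer: x=0.546, v=2.831, θ₁=-0.055, ω₁=-1.880, θ₂=-0.962, ω₂=-4.328

Derivation:
apply F[0]=+15.000 → step 1: x=0.001, v=0.131, θ₁=0.205, ω₁=-0.045, θ₂=-0.086, ω₂=-0.199
apply F[1]=+15.000 → step 2: x=0.005, v=0.261, θ₁=0.203, ω₁=-0.091, θ₂=-0.092, ω₂=-0.399
apply F[2]=+15.000 → step 3: x=0.012, v=0.392, θ₁=0.201, ω₁=-0.137, θ₂=-0.102, ω₂=-0.601
apply F[3]=+15.000 → step 4: x=0.021, v=0.524, θ₁=0.198, ω₁=-0.184, θ₂=-0.116, ω₂=-0.808
apply F[4]=+15.000 → step 5: x=0.033, v=0.657, θ₁=0.194, ω₁=-0.233, θ₂=-0.134, ω₂=-1.019
apply F[5]=+15.000 → step 6: x=0.047, v=0.790, θ₁=0.188, ω₁=-0.283, θ₂=-0.157, ω₂=-1.237
apply F[6]=+15.000 → step 7: x=0.064, v=0.925, θ₁=0.182, ω₁=-0.335, θ₂=-0.184, ω₂=-1.460
apply F[7]=+15.000 → step 8: x=0.084, v=1.061, θ₁=0.175, ω₁=-0.391, θ₂=-0.215, ω₂=-1.690
apply F[8]=+15.000 → step 9: x=0.107, v=1.198, θ₁=0.167, ω₁=-0.451, θ₂=-0.251, ω₂=-1.926
apply F[9]=+15.000 → step 10: x=0.132, v=1.337, θ₁=0.157, ω₁=-0.517, θ₂=-0.292, ω₂=-2.168
apply F[10]=+15.000 → step 11: x=0.160, v=1.478, θ₁=0.146, ω₁=-0.590, θ₂=-0.338, ω₂=-2.414
apply F[11]=+15.000 → step 12: x=0.191, v=1.621, θ₁=0.133, ω₁=-0.672, θ₂=-0.389, ω₂=-2.662
apply F[12]=+15.000 → step 13: x=0.225, v=1.766, θ₁=0.119, ω₁=-0.764, θ₂=-0.445, ω₂=-2.910
apply F[13]=+15.000 → step 14: x=0.262, v=1.913, θ₁=0.103, ω₁=-0.870, θ₂=-0.505, ω₂=-3.155
apply F[14]=+15.000 → step 15: x=0.302, v=2.062, θ₁=0.084, ω₁=-0.990, θ₂=-0.571, ω₂=-3.393
apply F[15]=+15.000 → step 16: x=0.344, v=2.212, θ₁=0.063, ω₁=-1.128, θ₂=-0.641, ω₂=-3.620
apply F[16]=+15.000 → step 17: x=0.390, v=2.365, θ₁=0.039, ω₁=-1.284, θ₂=-0.716, ω₂=-3.833
apply F[17]=+15.000 → step 18: x=0.439, v=2.519, θ₁=0.011, ω₁=-1.461, θ₂=-0.794, ω₂=-4.025
apply F[18]=+15.000 → step 19: x=0.491, v=2.675, θ₁=-0.020, ω₁=-1.660, θ₂=-0.876, ω₂=-4.193
apply F[19]=+15.000 → step 20: x=0.546, v=2.831, θ₁=-0.055, ω₁=-1.880, θ₂=-0.962, ω₂=-4.328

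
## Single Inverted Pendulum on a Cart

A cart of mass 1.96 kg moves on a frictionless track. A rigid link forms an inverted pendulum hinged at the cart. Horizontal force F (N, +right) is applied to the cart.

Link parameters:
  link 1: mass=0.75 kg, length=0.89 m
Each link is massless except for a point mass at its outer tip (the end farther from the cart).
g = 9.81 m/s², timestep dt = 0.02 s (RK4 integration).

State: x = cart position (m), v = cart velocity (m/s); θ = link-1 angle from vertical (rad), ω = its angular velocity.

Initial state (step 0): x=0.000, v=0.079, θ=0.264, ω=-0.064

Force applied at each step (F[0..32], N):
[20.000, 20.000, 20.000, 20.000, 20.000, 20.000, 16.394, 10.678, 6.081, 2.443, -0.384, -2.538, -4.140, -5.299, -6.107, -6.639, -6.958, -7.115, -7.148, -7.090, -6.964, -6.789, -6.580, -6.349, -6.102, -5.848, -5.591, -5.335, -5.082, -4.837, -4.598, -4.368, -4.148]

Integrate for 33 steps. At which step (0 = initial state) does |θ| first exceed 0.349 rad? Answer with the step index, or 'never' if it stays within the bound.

apply F[0]=+20.000 → step 1: x=0.003, v=0.260, θ=0.261, ω=-0.203
apply F[1]=+20.000 → step 2: x=0.010, v=0.441, θ=0.256, ω=-0.343
apply F[2]=+20.000 → step 3: x=0.021, v=0.623, θ=0.248, ω=-0.486
apply F[3]=+20.000 → step 4: x=0.035, v=0.806, θ=0.236, ω=-0.633
apply F[4]=+20.000 → step 5: x=0.053, v=0.990, θ=0.222, ω=-0.785
apply F[5]=+20.000 → step 6: x=0.075, v=1.177, θ=0.205, ω=-0.942
apply F[6]=+16.394 → step 7: x=0.100, v=1.329, θ=0.185, ω=-1.067
apply F[7]=+10.678 → step 8: x=0.128, v=1.425, θ=0.163, ω=-1.136
apply F[8]=+6.081 → step 9: x=0.157, v=1.477, θ=0.140, ω=-1.160
apply F[9]=+2.443 → step 10: x=0.186, v=1.493, θ=0.117, ω=-1.150
apply F[10]=-0.384 → step 11: x=0.216, v=1.483, θ=0.094, ω=-1.115
apply F[11]=-2.538 → step 12: x=0.245, v=1.451, θ=0.072, ω=-1.061
apply F[12]=-4.140 → step 13: x=0.274, v=1.405, θ=0.052, ω=-0.996
apply F[13]=-5.299 → step 14: x=0.301, v=1.348, θ=0.033, ω=-0.923
apply F[14]=-6.107 → step 15: x=0.328, v=1.284, θ=0.015, ω=-0.846
apply F[15]=-6.639 → step 16: x=0.353, v=1.216, θ=-0.001, ω=-0.767
apply F[16]=-6.958 → step 17: x=0.376, v=1.145, θ=-0.016, ω=-0.690
apply F[17]=-7.115 → step 18: x=0.399, v=1.074, θ=-0.029, ω=-0.615
apply F[18]=-7.148 → step 19: x=0.419, v=1.004, θ=-0.040, ω=-0.544
apply F[19]=-7.090 → step 20: x=0.439, v=0.935, θ=-0.050, ω=-0.477
apply F[20]=-6.964 → step 21: x=0.457, v=0.868, θ=-0.059, ω=-0.414
apply F[21]=-6.789 → step 22: x=0.473, v=0.804, θ=-0.067, ω=-0.355
apply F[22]=-6.580 → step 23: x=0.489, v=0.742, θ=-0.074, ω=-0.301
apply F[23]=-6.349 → step 24: x=0.503, v=0.683, θ=-0.079, ω=-0.252
apply F[24]=-6.102 → step 25: x=0.516, v=0.627, θ=-0.084, ω=-0.207
apply F[25]=-5.848 → step 26: x=0.528, v=0.574, θ=-0.087, ω=-0.167
apply F[26]=-5.591 → step 27: x=0.539, v=0.523, θ=-0.090, ω=-0.130
apply F[27]=-5.335 → step 28: x=0.549, v=0.476, θ=-0.093, ω=-0.097
apply F[28]=-5.082 → step 29: x=0.558, v=0.431, θ=-0.094, ω=-0.068
apply F[29]=-4.837 → step 30: x=0.567, v=0.389, θ=-0.095, ω=-0.042
apply F[30]=-4.598 → step 31: x=0.574, v=0.349, θ=-0.096, ω=-0.018
apply F[31]=-4.368 → step 32: x=0.581, v=0.312, θ=-0.096, ω=0.002
apply F[32]=-4.148 → step 33: x=0.586, v=0.277, θ=-0.096, ω=0.020
max |θ| = 0.264 ≤ 0.349 over all 34 states.

Answer: never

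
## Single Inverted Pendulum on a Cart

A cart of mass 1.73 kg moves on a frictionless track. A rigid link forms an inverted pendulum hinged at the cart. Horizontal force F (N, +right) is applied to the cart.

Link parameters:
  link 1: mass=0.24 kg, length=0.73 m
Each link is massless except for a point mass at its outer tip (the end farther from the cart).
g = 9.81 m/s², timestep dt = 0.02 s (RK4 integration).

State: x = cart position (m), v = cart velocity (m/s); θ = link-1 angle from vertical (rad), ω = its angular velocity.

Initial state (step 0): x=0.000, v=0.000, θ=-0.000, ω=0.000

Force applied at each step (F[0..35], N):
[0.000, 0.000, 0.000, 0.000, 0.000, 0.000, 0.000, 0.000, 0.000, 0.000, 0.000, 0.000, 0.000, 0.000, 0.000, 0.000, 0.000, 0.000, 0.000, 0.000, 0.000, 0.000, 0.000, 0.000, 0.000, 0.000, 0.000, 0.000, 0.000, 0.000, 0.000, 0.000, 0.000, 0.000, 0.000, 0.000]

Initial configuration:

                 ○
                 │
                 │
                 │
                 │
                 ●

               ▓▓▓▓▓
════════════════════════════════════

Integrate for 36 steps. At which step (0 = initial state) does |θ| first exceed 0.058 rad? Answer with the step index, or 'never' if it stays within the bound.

Answer: never

Derivation:
apply F[0]=+0.000 → step 1: x=0.000, v=0.000, θ=0.000, ω=0.000
apply F[1]=+0.000 → step 2: x=0.000, v=0.000, θ=0.000, ω=0.000
apply F[2]=+0.000 → step 3: x=0.000, v=0.000, θ=0.000, ω=0.000
apply F[3]=+0.000 → step 4: x=0.000, v=0.000, θ=0.000, ω=0.000
apply F[4]=+0.000 → step 5: x=0.000, v=0.000, θ=0.000, ω=0.000
apply F[5]=+0.000 → step 6: x=0.000, v=0.000, θ=0.000, ω=0.000
apply F[6]=+0.000 → step 7: x=0.000, v=0.000, θ=0.000, ω=0.000
apply F[7]=+0.000 → step 8: x=0.000, v=0.000, θ=0.000, ω=0.000
apply F[8]=+0.000 → step 9: x=0.000, v=0.000, θ=0.000, ω=0.000
apply F[9]=+0.000 → step 10: x=0.000, v=0.000, θ=0.000, ω=0.000
apply F[10]=+0.000 → step 11: x=0.000, v=0.000, θ=0.000, ω=0.000
apply F[11]=+0.000 → step 12: x=0.000, v=0.000, θ=0.000, ω=0.000
apply F[12]=+0.000 → step 13: x=0.000, v=0.000, θ=0.000, ω=0.000
apply F[13]=+0.000 → step 14: x=0.000, v=0.000, θ=0.000, ω=0.000
apply F[14]=+0.000 → step 15: x=0.000, v=0.000, θ=0.000, ω=0.000
apply F[15]=+0.000 → step 16: x=0.000, v=0.000, θ=0.000, ω=0.000
apply F[16]=+0.000 → step 17: x=0.000, v=0.000, θ=0.000, ω=0.000
apply F[17]=+0.000 → step 18: x=0.000, v=0.000, θ=0.000, ω=0.000
apply F[18]=+0.000 → step 19: x=0.000, v=0.000, θ=0.000, ω=0.000
apply F[19]=+0.000 → step 20: x=0.000, v=0.000, θ=0.000, ω=0.000
apply F[20]=+0.000 → step 21: x=0.000, v=0.000, θ=0.000, ω=0.000
apply F[21]=+0.000 → step 22: x=0.000, v=0.000, θ=0.000, ω=0.000
apply F[22]=+0.000 → step 23: x=0.000, v=0.000, θ=0.000, ω=0.000
apply F[23]=+0.000 → step 24: x=0.000, v=0.000, θ=0.000, ω=0.000
apply F[24]=+0.000 → step 25: x=0.000, v=0.000, θ=0.000, ω=0.000
apply F[25]=+0.000 → step 26: x=0.000, v=0.000, θ=0.000, ω=0.000
apply F[26]=+0.000 → step 27: x=0.000, v=0.000, θ=0.000, ω=0.000
apply F[27]=+0.000 → step 28: x=0.000, v=0.000, θ=0.000, ω=0.000
apply F[28]=+0.000 → step 29: x=0.000, v=0.000, θ=0.000, ω=0.000
apply F[29]=+0.000 → step 30: x=0.000, v=0.000, θ=0.000, ω=0.000
apply F[30]=+0.000 → step 31: x=0.000, v=0.000, θ=0.000, ω=0.000
apply F[31]=+0.000 → step 32: x=0.000, v=0.000, θ=0.000, ω=0.000
apply F[32]=+0.000 → step 33: x=0.000, v=0.000, θ=0.000, ω=0.000
apply F[33]=+0.000 → step 34: x=0.000, v=0.000, θ=0.000, ω=0.000
apply F[34]=+0.000 → step 35: x=0.000, v=0.000, θ=0.000, ω=0.000
apply F[35]=+0.000 → step 36: x=0.000, v=0.000, θ=0.000, ω=0.000
max |θ| = 0.000 ≤ 0.058 over all 37 states.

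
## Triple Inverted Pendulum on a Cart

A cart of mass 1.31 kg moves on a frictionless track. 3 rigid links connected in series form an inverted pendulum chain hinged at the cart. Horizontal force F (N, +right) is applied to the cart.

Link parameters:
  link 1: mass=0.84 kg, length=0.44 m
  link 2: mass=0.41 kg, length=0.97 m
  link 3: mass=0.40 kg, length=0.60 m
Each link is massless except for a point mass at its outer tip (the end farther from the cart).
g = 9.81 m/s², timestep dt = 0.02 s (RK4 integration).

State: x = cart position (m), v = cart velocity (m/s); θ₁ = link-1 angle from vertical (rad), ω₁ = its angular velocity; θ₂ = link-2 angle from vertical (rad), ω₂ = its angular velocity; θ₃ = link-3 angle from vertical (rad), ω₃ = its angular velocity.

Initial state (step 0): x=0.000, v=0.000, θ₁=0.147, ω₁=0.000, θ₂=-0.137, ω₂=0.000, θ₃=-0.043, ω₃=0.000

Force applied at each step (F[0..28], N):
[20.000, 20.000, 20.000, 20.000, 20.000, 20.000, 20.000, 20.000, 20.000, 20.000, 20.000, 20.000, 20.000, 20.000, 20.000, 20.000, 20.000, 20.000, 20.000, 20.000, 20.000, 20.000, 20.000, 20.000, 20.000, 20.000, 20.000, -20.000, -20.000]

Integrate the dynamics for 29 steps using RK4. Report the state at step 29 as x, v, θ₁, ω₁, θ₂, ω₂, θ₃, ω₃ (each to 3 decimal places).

Answer: x=1.499, v=2.685, θ₁=-2.937, ω₁=-4.872, θ₂=-1.509, ω₂=-6.335, θ₃=-0.869, ω₃=-7.114

Derivation:
apply F[0]=+20.000 → step 1: x=0.003, v=0.266, θ₁=0.143, ω₁=-0.408, θ₂=-0.138, ω₂=-0.141, θ₃=-0.042, ω₃=0.064
apply F[1]=+20.000 → step 2: x=0.011, v=0.535, θ₁=0.131, ω₁=-0.831, θ₂=-0.143, ω₂=-0.278, θ₃=-0.040, ω₃=0.129
apply F[2]=+20.000 → step 3: x=0.024, v=0.810, θ₁=0.109, ω₁=-1.285, θ₂=-0.149, ω₂=-0.407, θ₃=-0.037, ω₃=0.197
apply F[3]=+20.000 → step 4: x=0.043, v=1.092, θ₁=0.079, ω₁=-1.787, θ₂=-0.159, ω₂=-0.521, θ₃=-0.033, ω₃=0.266
apply F[4]=+20.000 → step 5: x=0.068, v=1.386, θ₁=0.038, ω₁=-2.351, θ₂=-0.170, ω₂=-0.615, θ₃=-0.027, ω₃=0.334
apply F[5]=+20.000 → step 6: x=0.099, v=1.689, θ₁=-0.016, ω₁=-2.985, θ₂=-0.183, ω₂=-0.681, θ₃=-0.019, ω₃=0.394
apply F[6]=+20.000 → step 7: x=0.135, v=1.998, θ₁=-0.082, ω₁=-3.687, θ₂=-0.197, ω₂=-0.715, θ₃=-0.011, ω₃=0.433
apply F[7]=+20.000 → step 8: x=0.178, v=2.304, θ₁=-0.163, ω₁=-4.429, θ₂=-0.212, ω₂=-0.717, θ₃=-0.002, ω₃=0.433
apply F[8]=+20.000 → step 9: x=0.227, v=2.589, θ₁=-0.259, ω₁=-5.156, θ₂=-0.226, ω₂=-0.700, θ₃=0.006, ω₃=0.377
apply F[9]=+20.000 → step 10: x=0.282, v=2.834, θ₁=-0.369, ω₁=-5.796, θ₂=-0.240, ω₂=-0.690, θ₃=0.012, ω₃=0.256
apply F[10]=+20.000 → step 11: x=0.340, v=3.026, θ₁=-0.490, ω₁=-6.295, θ₂=-0.254, ω₂=-0.717, θ₃=0.016, ω₃=0.078
apply F[11]=+20.000 → step 12: x=0.402, v=3.165, θ₁=-0.620, ω₁=-6.646, θ₂=-0.269, ω₂=-0.802, θ₃=0.015, ω₃=-0.136
apply F[12]=+20.000 → step 13: x=0.467, v=3.257, θ₁=-0.755, ω₁=-6.879, θ₂=-0.286, ω₂=-0.950, θ₃=0.010, ω₃=-0.365
apply F[13]=+20.000 → step 14: x=0.533, v=3.313, θ₁=-0.894, ω₁=-7.036, θ₂=-0.307, ω₂=-1.158, θ₃=0.001, ω₃=-0.594
apply F[14]=+20.000 → step 15: x=0.599, v=3.342, θ₁=-1.036, ω₁=-7.149, θ₂=-0.333, ω₂=-1.417, θ₃=-0.013, ω₃=-0.818
apply F[15]=+20.000 → step 16: x=0.666, v=3.349, θ₁=-1.180, ω₁=-7.242, θ₂=-0.364, ω₂=-1.721, θ₃=-0.032, ω₃=-1.037
apply F[16]=+20.000 → step 17: x=0.733, v=3.339, θ₁=-1.326, ω₁=-7.326, θ₂=-0.402, ω₂=-2.065, θ₃=-0.055, ω₃=-1.255
apply F[17]=+20.000 → step 18: x=0.800, v=3.314, θ₁=-1.473, ω₁=-7.405, θ₂=-0.447, ω₂=-2.445, θ₃=-0.082, ω₃=-1.476
apply F[18]=+20.000 → step 19: x=0.865, v=3.277, θ₁=-1.622, ω₁=-7.477, θ₂=-0.500, ω₂=-2.857, θ₃=-0.114, ω₃=-1.709
apply F[19]=+20.000 → step 20: x=0.931, v=3.232, θ₁=-1.772, ω₁=-7.533, θ₂=-0.561, ω₂=-3.300, θ₃=-0.151, ω₃=-1.962
apply F[20]=+20.000 → step 21: x=0.995, v=3.184, θ₁=-1.923, ω₁=-7.555, θ₂=-0.632, ω₂=-3.771, θ₃=-0.193, ω₃=-2.246
apply F[21]=+20.000 → step 22: x=1.058, v=3.142, θ₁=-2.074, ω₁=-7.518, θ₂=-0.712, ω₂=-4.262, θ₃=-0.241, ω₃=-2.574
apply F[22]=+20.000 → step 23: x=1.120, v=3.116, θ₁=-2.223, ω₁=-7.384, θ₂=-0.803, ω₂=-4.762, θ₃=-0.296, ω₃=-2.961
apply F[23]=+20.000 → step 24: x=1.183, v=3.120, θ₁=-2.369, ω₁=-7.103, θ₂=-0.903, ω₂=-5.253, θ₃=-0.360, ω₃=-3.423
apply F[24]=+20.000 → step 25: x=1.246, v=3.167, θ₁=-2.506, ω₁=-6.619, θ₂=-1.013, ω₂=-5.705, θ₃=-0.434, ω₃=-3.977
apply F[25]=+20.000 → step 26: x=1.310, v=3.267, θ₁=-2.632, ω₁=-5.889, θ₂=-1.131, ω₂=-6.082, θ₃=-0.520, ω₃=-4.635
apply F[26]=+20.000 → step 27: x=1.377, v=3.423, θ₁=-2.740, ω₁=-4.898, θ₂=-1.255, ω₂=-6.350, θ₃=-0.620, ω₃=-5.400
apply F[27]=-20.000 → step 28: x=1.441, v=3.049, θ₁=-2.838, ω₁=-4.932, θ₂=-1.382, ω₂=-6.340, θ₃=-0.736, ω₃=-6.228
apply F[28]=-20.000 → step 29: x=1.499, v=2.685, θ₁=-2.937, ω₁=-4.872, θ₂=-1.509, ω₂=-6.335, θ₃=-0.869, ω₃=-7.114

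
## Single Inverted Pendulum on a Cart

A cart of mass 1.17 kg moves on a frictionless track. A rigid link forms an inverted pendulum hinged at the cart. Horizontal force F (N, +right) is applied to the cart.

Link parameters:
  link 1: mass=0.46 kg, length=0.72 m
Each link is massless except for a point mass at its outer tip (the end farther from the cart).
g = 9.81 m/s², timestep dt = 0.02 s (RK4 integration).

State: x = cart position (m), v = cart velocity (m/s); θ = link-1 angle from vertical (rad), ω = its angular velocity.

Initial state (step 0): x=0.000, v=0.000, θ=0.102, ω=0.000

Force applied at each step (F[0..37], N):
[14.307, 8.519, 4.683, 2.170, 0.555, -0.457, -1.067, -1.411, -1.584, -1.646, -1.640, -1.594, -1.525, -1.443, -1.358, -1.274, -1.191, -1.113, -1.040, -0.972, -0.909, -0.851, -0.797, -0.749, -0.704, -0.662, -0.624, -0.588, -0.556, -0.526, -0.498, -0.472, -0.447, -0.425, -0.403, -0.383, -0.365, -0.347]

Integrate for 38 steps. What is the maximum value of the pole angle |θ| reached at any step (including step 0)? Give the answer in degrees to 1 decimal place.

Answer: 5.8°

Derivation:
apply F[0]=+14.307 → step 1: x=0.002, v=0.236, θ=0.099, ω=-0.298
apply F[1]=+8.519 → step 2: x=0.008, v=0.374, θ=0.091, ω=-0.463
apply F[2]=+4.683 → step 3: x=0.017, v=0.447, θ=0.081, ω=-0.541
apply F[3]=+2.170 → step 4: x=0.026, v=0.478, θ=0.070, ω=-0.564
apply F[4]=+0.555 → step 5: x=0.036, v=0.483, θ=0.059, ω=-0.553
apply F[5]=-0.457 → step 6: x=0.045, v=0.471, θ=0.048, ω=-0.521
apply F[6]=-1.067 → step 7: x=0.054, v=0.450, θ=0.038, ω=-0.480
apply F[7]=-1.411 → step 8: x=0.063, v=0.423, θ=0.029, ω=-0.434
apply F[8]=-1.584 → step 9: x=0.071, v=0.394, θ=0.021, ω=-0.386
apply F[9]=-1.646 → step 10: x=0.079, v=0.365, θ=0.014, ω=-0.341
apply F[10]=-1.640 → step 11: x=0.086, v=0.336, θ=0.007, ω=-0.298
apply F[11]=-1.594 → step 12: x=0.092, v=0.308, θ=0.002, ω=-0.258
apply F[12]=-1.525 → step 13: x=0.098, v=0.282, θ=-0.003, ω=-0.222
apply F[13]=-1.443 → step 14: x=0.103, v=0.258, θ=-0.007, ω=-0.190
apply F[14]=-1.358 → step 15: x=0.108, v=0.235, θ=-0.011, ω=-0.161
apply F[15]=-1.274 → step 16: x=0.113, v=0.214, θ=-0.013, ω=-0.135
apply F[16]=-1.191 → step 17: x=0.117, v=0.195, θ=-0.016, ω=-0.113
apply F[17]=-1.113 → step 18: x=0.121, v=0.178, θ=-0.018, ω=-0.093
apply F[18]=-1.040 → step 19: x=0.124, v=0.161, θ=-0.020, ω=-0.075
apply F[19]=-0.972 → step 20: x=0.127, v=0.146, θ=-0.021, ω=-0.060
apply F[20]=-0.909 → step 21: x=0.130, v=0.132, θ=-0.022, ω=-0.047
apply F[21]=-0.851 → step 22: x=0.133, v=0.119, θ=-0.023, ω=-0.035
apply F[22]=-0.797 → step 23: x=0.135, v=0.108, θ=-0.024, ω=-0.025
apply F[23]=-0.749 → step 24: x=0.137, v=0.097, θ=-0.024, ω=-0.016
apply F[24]=-0.704 → step 25: x=0.139, v=0.087, θ=-0.024, ω=-0.009
apply F[25]=-0.662 → step 26: x=0.140, v=0.077, θ=-0.024, ω=-0.002
apply F[26]=-0.624 → step 27: x=0.142, v=0.068, θ=-0.024, ω=0.004
apply F[27]=-0.588 → step 28: x=0.143, v=0.060, θ=-0.024, ω=0.008
apply F[28]=-0.556 → step 29: x=0.144, v=0.052, θ=-0.024, ω=0.012
apply F[29]=-0.526 → step 30: x=0.145, v=0.045, θ=-0.024, ω=0.016
apply F[30]=-0.498 → step 31: x=0.146, v=0.039, θ=-0.023, ω=0.019
apply F[31]=-0.472 → step 32: x=0.147, v=0.032, θ=-0.023, ω=0.021
apply F[32]=-0.447 → step 33: x=0.147, v=0.026, θ=-0.022, ω=0.023
apply F[33]=-0.425 → step 34: x=0.148, v=0.021, θ=-0.022, ω=0.025
apply F[34]=-0.403 → step 35: x=0.148, v=0.016, θ=-0.022, ω=0.026
apply F[35]=-0.383 → step 36: x=0.148, v=0.011, θ=-0.021, ω=0.027
apply F[36]=-0.365 → step 37: x=0.149, v=0.006, θ=-0.020, ω=0.028
apply F[37]=-0.347 → step 38: x=0.149, v=0.002, θ=-0.020, ω=0.028
Max |angle| over trajectory = 0.102 rad = 5.8°.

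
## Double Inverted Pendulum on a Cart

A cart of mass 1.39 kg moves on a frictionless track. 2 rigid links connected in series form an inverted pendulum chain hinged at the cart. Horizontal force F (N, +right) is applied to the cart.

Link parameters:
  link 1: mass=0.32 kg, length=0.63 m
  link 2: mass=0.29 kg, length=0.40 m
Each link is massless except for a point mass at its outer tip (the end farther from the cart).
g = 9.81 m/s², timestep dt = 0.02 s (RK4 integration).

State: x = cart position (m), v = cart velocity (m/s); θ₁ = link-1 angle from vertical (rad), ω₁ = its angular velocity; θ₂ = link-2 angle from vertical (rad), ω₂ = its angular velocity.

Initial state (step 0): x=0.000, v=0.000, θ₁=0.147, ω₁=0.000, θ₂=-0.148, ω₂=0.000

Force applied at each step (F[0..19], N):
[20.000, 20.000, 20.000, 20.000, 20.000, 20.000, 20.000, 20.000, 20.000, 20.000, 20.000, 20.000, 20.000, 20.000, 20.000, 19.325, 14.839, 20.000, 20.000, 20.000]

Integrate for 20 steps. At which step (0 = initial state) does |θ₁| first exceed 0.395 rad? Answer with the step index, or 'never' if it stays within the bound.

apply F[0]=+20.000 → step 1: x=0.003, v=0.274, θ₁=0.144, ω₁=-0.298, θ₂=-0.151, ω₂=-0.300
apply F[1]=+20.000 → step 2: x=0.011, v=0.549, θ₁=0.135, ω₁=-0.602, θ₂=-0.160, ω₂=-0.596
apply F[2]=+20.000 → step 3: x=0.025, v=0.825, θ₁=0.120, ω₁=-0.916, θ₂=-0.175, ω₂=-0.879
apply F[3]=+20.000 → step 4: x=0.044, v=1.103, θ₁=0.098, ω₁=-1.246, θ₂=-0.195, ω₂=-1.145
apply F[4]=+20.000 → step 5: x=0.069, v=1.385, θ₁=0.070, ω₁=-1.598, θ₂=-0.220, ω₂=-1.385
apply F[5]=+20.000 → step 6: x=0.099, v=1.669, θ₁=0.034, ω₁=-1.977, θ₂=-0.250, ω₂=-1.589
apply F[6]=+20.000 → step 7: x=0.136, v=1.956, θ₁=-0.009, ω₁=-2.387, θ₂=-0.284, ω₂=-1.749
apply F[7]=+20.000 → step 8: x=0.178, v=2.245, θ₁=-0.062, ω₁=-2.831, θ₂=-0.320, ω₂=-1.854
apply F[8]=+20.000 → step 9: x=0.225, v=2.534, θ₁=-0.123, ω₁=-3.309, θ₂=-0.357, ω₂=-1.895
apply F[9]=+20.000 → step 10: x=0.279, v=2.820, θ₁=-0.194, ω₁=-3.818, θ₂=-0.395, ω₂=-1.872
apply F[10]=+20.000 → step 11: x=0.338, v=3.098, θ₁=-0.276, ω₁=-4.346, θ₂=-0.432, ω₂=-1.793
apply F[11]=+20.000 → step 12: x=0.403, v=3.361, θ₁=-0.368, ω₁=-4.874, θ₂=-0.467, ω₂=-1.689
apply F[12]=+20.000 → step 13: x=0.472, v=3.603, θ₁=-0.470, ω₁=-5.375, θ₂=-0.500, ω₂=-1.611
apply F[13]=+20.000 → step 14: x=0.547, v=3.815, θ₁=-0.583, ω₁=-5.817, θ₂=-0.532, ω₂=-1.630
apply F[14]=+20.000 → step 15: x=0.625, v=3.994, θ₁=-0.703, ω₁=-6.175, θ₂=-0.566, ω₂=-1.815
apply F[15]=+19.325 → step 16: x=0.706, v=4.133, θ₁=-0.829, ω₁=-6.429, θ₂=-0.606, ω₂=-2.207
apply F[16]=+14.839 → step 17: x=0.789, v=4.193, θ₁=-0.959, ω₁=-6.558, θ₂=-0.655, ω₂=-2.767
apply F[17]=+20.000 → step 18: x=0.874, v=4.288, θ₁=-1.091, ω₁=-6.650, θ₂=-0.718, ω₂=-3.583
apply F[18]=+20.000 → step 19: x=0.961, v=4.362, θ₁=-1.224, ω₁=-6.668, θ₂=-0.800, ω₂=-4.573
apply F[19]=+20.000 → step 20: x=1.049, v=4.416, θ₁=-1.357, ω₁=-6.615, θ₂=-0.902, ω₂=-5.701
|θ₁| = 0.470 > 0.395 first at step 13.

Answer: 13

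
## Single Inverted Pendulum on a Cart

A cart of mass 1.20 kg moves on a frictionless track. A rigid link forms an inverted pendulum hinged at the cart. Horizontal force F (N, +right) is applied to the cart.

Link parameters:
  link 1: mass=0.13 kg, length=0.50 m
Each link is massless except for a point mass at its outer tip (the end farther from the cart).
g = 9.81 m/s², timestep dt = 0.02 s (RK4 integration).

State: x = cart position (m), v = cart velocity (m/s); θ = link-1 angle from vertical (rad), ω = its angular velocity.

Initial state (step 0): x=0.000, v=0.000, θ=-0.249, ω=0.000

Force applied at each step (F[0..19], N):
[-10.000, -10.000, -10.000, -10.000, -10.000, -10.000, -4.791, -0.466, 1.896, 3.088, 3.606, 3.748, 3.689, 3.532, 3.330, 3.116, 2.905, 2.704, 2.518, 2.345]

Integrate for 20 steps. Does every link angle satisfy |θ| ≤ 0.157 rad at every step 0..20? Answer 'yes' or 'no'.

apply F[0]=-10.000 → step 1: x=-0.002, v=-0.161, θ=-0.247, ω=0.215
apply F[1]=-10.000 → step 2: x=-0.006, v=-0.321, θ=-0.240, ω=0.432
apply F[2]=-10.000 → step 3: x=-0.014, v=-0.482, θ=-0.230, ω=0.653
apply F[3]=-10.000 → step 4: x=-0.026, v=-0.644, θ=-0.214, ω=0.882
apply F[4]=-10.000 → step 5: x=-0.040, v=-0.806, θ=-0.194, ω=1.119
apply F[5]=-10.000 → step 6: x=-0.058, v=-0.968, θ=-0.169, ω=1.368
apply F[6]=-4.791 → step 7: x=-0.078, v=-1.045, θ=-0.141, ω=1.459
apply F[7]=-0.466 → step 8: x=-0.099, v=-1.050, θ=-0.112, ω=1.420
apply F[8]=+1.896 → step 9: x=-0.120, v=-1.017, θ=-0.085, ω=1.315
apply F[9]=+3.088 → step 10: x=-0.139, v=-0.964, θ=-0.060, ω=1.181
apply F[10]=+3.606 → step 11: x=-0.158, v=-0.903, θ=-0.038, ω=1.040
apply F[11]=+3.748 → step 12: x=-0.176, v=-0.840, θ=-0.018, ω=0.903
apply F[12]=+3.689 → step 13: x=-0.192, v=-0.778, θ=-0.002, ω=0.776
apply F[13]=+3.532 → step 14: x=-0.207, v=-0.719, θ=0.013, ω=0.660
apply F[14]=+3.330 → step 15: x=-0.221, v=-0.664, θ=0.025, ω=0.558
apply F[15]=+3.116 → step 16: x=-0.233, v=-0.613, θ=0.035, ω=0.467
apply F[16]=+2.905 → step 17: x=-0.245, v=-0.565, θ=0.044, ω=0.387
apply F[17]=+2.704 → step 18: x=-0.256, v=-0.521, θ=0.051, ω=0.318
apply F[18]=+2.518 → step 19: x=-0.266, v=-0.481, θ=0.056, ω=0.257
apply F[19]=+2.345 → step 20: x=-0.275, v=-0.443, θ=0.061, ω=0.205
Max |angle| over trajectory = 0.249 rad; bound = 0.157 → exceeded.

Answer: no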